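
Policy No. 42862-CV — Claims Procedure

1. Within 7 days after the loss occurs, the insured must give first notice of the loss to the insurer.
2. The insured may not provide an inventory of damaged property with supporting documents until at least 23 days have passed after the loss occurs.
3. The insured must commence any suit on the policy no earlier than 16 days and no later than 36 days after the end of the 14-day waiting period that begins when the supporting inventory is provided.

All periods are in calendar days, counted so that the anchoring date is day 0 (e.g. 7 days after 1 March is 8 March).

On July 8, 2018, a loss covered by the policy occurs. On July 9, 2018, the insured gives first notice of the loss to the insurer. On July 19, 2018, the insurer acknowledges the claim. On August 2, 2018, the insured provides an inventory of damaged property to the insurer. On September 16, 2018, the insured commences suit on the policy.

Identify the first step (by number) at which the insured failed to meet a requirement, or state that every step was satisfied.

Step 1 — counting 7 days from July 8, 2018 (when the loss occurs) gives a deadline of July 15, 2018; done July 9, 2018 — timely.
Step 2 — must wait 23 days from July 8, 2018 (when the loss occurs), so not before July 31, 2018; done August 2, 2018 — permitted.
Step 3 — 16 and 36 days from August 16, 2018 (end of the 14-day waiting period, which began when the supporting inventory is provided on August 2, 2018) are September 1, 2018 and September 21, 2018 respectively; done September 16, 2018, which is between those dates.

None — every step was satisfied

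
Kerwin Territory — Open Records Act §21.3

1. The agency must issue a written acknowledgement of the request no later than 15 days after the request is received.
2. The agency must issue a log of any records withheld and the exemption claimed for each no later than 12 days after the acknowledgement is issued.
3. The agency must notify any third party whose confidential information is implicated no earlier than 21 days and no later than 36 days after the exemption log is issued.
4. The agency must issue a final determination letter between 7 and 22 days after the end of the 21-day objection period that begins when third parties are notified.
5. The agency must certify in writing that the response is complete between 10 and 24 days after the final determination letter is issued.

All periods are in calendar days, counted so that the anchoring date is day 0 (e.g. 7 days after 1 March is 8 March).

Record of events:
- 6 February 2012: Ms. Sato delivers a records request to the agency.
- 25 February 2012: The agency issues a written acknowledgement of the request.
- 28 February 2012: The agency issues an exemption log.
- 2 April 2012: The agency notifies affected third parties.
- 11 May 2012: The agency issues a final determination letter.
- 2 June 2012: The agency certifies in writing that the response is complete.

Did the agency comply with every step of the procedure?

No

Step 1 — counting 15 days from 6 February 2012 (when the request is received) gives a deadline of 21 February 2012; done 25 February 2012 — 4 days late.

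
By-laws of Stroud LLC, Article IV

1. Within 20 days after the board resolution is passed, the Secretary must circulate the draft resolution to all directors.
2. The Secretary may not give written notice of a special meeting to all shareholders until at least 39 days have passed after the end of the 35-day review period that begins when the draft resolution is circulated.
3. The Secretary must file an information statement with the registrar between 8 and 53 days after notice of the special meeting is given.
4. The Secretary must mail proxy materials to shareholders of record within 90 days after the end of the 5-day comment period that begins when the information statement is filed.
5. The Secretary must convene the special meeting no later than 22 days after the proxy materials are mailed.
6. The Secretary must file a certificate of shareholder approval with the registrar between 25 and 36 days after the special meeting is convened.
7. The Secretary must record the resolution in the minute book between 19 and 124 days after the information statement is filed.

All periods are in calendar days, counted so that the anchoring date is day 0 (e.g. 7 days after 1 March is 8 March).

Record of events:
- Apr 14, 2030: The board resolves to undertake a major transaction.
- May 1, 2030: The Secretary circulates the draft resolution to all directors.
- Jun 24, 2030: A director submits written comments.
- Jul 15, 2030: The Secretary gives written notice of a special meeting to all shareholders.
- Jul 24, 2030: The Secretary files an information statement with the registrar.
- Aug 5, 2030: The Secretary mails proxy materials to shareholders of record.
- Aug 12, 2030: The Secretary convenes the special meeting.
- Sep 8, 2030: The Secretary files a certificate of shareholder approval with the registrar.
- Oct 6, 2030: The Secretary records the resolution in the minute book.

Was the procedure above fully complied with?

Yes

Step 1 — counting 20 days from Apr 14, 2030 (when the board resolution is passed) gives a deadline of May 4, 2030; May 1, 2030 is within that limit.
Step 2 — must wait 39 days from Jun 5, 2030 (end of the 35-day review period, which began when the draft resolution is circulated on May 1, 2030), so not before Jul 14, 2030; done Jul 15, 2030 — permitted.
Step 3 — 8 and 53 days from Jul 15, 2030 (when notice of the special meeting is given) are Jul 23, 2030 and Sep 6, 2030 respectively; Jul 24, 2030 falls inside that range.
Step 4 — counting 90 days from Jul 29, 2030 (end of the 5-day comment period, which began when the information statement is filed on Jul 24, 2030) gives a deadline of Oct 27, 2030; completed Aug 5, 2030, before the deadline.
Step 5 — counting 22 days from Aug 5, 2030 (when the proxy materials are mailed) gives a deadline of Aug 27, 2030; completed Aug 12, 2030, before the deadline.
Step 6 — 25 and 36 days from Aug 12, 2030 (when the special meeting is convened) are Sep 6, 2030 and Sep 17, 2030 respectively; done Sep 8, 2030 — within the window.
Step 7 — 19 and 124 days from Jul 24, 2030 (when the information statement is filed) are Aug 12, 2030 and Nov 25, 2030 respectively; done Oct 6, 2030 — within the window.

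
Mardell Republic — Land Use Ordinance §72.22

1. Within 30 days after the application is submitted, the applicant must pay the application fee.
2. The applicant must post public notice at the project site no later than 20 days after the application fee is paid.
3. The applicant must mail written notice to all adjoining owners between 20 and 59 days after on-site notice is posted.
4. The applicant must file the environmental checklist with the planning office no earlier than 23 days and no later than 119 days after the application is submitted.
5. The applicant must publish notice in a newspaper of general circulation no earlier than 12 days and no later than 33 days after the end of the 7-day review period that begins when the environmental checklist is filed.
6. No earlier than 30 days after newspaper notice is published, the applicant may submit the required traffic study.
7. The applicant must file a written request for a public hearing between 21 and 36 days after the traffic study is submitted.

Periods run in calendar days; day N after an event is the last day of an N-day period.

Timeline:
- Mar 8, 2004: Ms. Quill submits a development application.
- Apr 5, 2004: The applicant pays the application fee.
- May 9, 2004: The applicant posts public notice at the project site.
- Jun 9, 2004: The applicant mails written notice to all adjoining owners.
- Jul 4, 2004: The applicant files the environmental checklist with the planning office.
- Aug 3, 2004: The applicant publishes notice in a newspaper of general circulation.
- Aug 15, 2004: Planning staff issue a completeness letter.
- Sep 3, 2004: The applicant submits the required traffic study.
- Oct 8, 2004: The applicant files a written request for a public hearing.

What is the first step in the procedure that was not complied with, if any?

Step 2

(1) due by Mar 8, 2004 + 30 days = Apr 7, 2004; Apr 5, 2004 is within that limit.
(2) due by Apr 5, 2004 + 20 days = Apr 25, 2004; May 9, 2004 misses that deadline by 14 days.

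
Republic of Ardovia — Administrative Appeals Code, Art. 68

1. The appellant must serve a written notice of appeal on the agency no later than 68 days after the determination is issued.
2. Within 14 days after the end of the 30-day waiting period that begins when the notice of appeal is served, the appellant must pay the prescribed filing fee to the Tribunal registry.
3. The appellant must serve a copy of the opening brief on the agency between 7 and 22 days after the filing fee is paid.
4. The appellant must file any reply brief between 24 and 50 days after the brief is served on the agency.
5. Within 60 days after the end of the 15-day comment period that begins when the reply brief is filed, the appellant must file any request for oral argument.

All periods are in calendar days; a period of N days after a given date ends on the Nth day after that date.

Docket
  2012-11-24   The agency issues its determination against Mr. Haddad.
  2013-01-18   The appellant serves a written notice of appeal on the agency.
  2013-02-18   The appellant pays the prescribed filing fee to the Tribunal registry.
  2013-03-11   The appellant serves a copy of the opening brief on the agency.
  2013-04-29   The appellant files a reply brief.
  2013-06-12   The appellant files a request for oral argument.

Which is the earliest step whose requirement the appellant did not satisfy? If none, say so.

(1) due by 2012-11-24 + 68 days = 2013-01-31; completed 2013-01-18, before the deadline.
(2) due by 2013-02-17 + 14 days = 2013-03-03; 2013-02-18 is within that limit.
(3) the permitted window runs from 2013-02-18 + 7 = 2013-02-25 to 2013-02-18 + 22 = 2013-03-12; 2013-03-11 falls inside that range.
(4) the permitted window runs from 2013-03-11 + 24 = 2013-04-04 to 2013-03-11 + 50 = 2013-04-30; done 2013-04-29 — within the window.
(5) due by 2013-05-14 + 60 days = 2013-07-13; 2013-06-12 is within that limit.

None — every step was satisfied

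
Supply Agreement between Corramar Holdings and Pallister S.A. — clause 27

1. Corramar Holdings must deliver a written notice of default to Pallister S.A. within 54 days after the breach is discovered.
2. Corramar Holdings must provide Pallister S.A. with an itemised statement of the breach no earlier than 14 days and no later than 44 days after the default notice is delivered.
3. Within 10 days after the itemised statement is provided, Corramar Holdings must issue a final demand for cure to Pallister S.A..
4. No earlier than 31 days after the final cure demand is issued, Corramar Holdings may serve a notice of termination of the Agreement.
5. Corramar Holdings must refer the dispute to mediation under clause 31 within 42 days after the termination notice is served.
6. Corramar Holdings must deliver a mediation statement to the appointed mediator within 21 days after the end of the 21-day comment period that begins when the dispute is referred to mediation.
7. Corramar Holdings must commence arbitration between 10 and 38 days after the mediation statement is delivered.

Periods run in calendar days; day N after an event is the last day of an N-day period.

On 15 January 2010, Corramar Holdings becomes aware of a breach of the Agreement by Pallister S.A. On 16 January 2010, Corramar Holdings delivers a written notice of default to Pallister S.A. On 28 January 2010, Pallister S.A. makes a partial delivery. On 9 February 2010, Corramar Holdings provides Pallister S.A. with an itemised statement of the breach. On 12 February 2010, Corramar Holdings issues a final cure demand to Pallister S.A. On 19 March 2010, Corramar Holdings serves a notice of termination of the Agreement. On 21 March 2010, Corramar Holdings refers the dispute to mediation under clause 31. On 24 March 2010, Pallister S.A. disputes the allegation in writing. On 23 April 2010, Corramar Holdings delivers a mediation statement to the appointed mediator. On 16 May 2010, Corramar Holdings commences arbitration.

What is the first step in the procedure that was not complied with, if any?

None — every step was satisfied

Step 1 — counting 54 days from 15 January 2010 (when the breach is discovered) gives a deadline of 10 March 2010; done 16 January 2010 — timely.
Step 2 — 14 and 44 days from 16 January 2010 (when the default notice is delivered) are 30 January 2010 and 1 March 2010 respectively; done 9 February 2010, which is between those dates.
Step 3 — counting 10 days from 9 February 2010 (when the itemised statement is provided) gives a deadline of 19 February 2010; done 12 February 2010 — timely.
Step 4 — must wait 31 days from 12 February 2010 (when the final cure demand is issued), so not before 15 March 2010; done 19 March 2010, after the minimum wait.
Step 5 — counting 42 days from 19 March 2010 (when the termination notice is served) gives a deadline of 30 April 2010; completed 21 March 2010, before the deadline.
Step 6 — counting 21 days from 11 April 2010 (end of the 21-day comment period, which began when the dispute is referred to mediation on 21 March 2010) gives a deadline of 2 May 2010; 23 April 2010 is within that limit.
Step 7 — 10 and 38 days from 23 April 2010 (when the mediation statement is delivered) are 3 May 2010 and 31 May 2010 respectively; done 16 May 2010 — within the window.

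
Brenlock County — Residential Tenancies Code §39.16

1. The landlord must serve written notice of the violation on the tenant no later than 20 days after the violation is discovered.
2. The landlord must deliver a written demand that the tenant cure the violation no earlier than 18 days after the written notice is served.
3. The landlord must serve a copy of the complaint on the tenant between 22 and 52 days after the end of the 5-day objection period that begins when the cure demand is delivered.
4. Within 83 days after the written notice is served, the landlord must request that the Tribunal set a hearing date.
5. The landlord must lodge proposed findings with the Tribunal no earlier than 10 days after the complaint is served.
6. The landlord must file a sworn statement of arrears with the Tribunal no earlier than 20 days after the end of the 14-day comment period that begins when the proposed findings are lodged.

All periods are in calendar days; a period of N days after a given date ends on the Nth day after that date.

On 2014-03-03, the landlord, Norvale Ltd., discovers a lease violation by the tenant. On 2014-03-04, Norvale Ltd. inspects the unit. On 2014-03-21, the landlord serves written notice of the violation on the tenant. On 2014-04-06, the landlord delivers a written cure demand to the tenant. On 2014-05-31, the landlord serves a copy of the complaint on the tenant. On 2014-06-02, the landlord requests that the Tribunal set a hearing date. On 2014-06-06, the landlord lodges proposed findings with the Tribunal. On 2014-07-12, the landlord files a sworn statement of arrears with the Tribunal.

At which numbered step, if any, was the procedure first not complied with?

(1) due by 2014-03-03 + 20 days = 2014-03-23; 2014-03-21 is within that limit.
(2) permitted from 2014-03-21 + 18 days = 2014-04-08 onward; acted on 2014-04-06, 2 days prematurely.
The procedure was therefore not followed at step 2.

Step 2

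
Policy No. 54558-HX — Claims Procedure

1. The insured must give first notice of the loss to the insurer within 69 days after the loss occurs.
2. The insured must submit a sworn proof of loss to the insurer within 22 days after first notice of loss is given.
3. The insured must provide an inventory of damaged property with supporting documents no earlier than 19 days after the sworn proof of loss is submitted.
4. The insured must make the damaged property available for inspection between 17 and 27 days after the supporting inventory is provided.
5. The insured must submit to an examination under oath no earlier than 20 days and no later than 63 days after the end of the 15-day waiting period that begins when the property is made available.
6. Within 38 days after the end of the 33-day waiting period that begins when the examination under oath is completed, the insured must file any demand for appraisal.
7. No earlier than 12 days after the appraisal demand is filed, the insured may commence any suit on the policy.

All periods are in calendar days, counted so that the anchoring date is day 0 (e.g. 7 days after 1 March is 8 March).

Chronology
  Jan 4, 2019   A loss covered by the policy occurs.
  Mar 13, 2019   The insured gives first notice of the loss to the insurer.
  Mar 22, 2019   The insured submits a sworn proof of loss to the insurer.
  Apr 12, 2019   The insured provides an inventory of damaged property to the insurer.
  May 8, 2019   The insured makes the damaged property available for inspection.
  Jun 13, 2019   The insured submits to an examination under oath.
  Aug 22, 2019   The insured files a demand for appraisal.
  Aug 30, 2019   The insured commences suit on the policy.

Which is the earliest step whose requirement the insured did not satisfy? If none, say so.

Step 1 — counting 69 days from Jan 4, 2019 (when the loss occurs) gives a deadline of Mar 14, 2019; Mar 13, 2019 is within that limit.
Step 2 — counting 22 days from Mar 13, 2019 (when first notice of loss is given) gives a deadline of Apr 4, 2019; done Mar 22, 2019 — timely.
Step 3 — must wait 19 days from Mar 22, 2019 (when the sworn proof of loss is submitted), so not before Apr 10, 2019; Apr 12, 2019 is on or after that date.
Step 4 — 17 and 27 days from Apr 12, 2019 (when the supporting inventory is provided) are Apr 29, 2019 and May 9, 2019 respectively; done May 8, 2019, which is between those dates.
Step 5 — 20 and 63 days from May 23, 2019 (end of the 15-day waiting period, which began when the property is made available on May 8, 2019) are Jun 12, 2019 and Jul 25, 2019 respectively; done Jun 13, 2019, which is between those dates.
Step 6 — counting 38 days from Jul 16, 2019 (end of the 33-day waiting period, which began when the examination under oath is completed on Jun 13, 2019) gives a deadline of Aug 23, 2019; done Aug 22, 2019 — timely.
Step 7 — must wait 12 days from Aug 22, 2019 (when the appraisal demand is filed), so not before Sep 3, 2019; acted on Aug 30, 2019, 4 days prematurely.

Step 7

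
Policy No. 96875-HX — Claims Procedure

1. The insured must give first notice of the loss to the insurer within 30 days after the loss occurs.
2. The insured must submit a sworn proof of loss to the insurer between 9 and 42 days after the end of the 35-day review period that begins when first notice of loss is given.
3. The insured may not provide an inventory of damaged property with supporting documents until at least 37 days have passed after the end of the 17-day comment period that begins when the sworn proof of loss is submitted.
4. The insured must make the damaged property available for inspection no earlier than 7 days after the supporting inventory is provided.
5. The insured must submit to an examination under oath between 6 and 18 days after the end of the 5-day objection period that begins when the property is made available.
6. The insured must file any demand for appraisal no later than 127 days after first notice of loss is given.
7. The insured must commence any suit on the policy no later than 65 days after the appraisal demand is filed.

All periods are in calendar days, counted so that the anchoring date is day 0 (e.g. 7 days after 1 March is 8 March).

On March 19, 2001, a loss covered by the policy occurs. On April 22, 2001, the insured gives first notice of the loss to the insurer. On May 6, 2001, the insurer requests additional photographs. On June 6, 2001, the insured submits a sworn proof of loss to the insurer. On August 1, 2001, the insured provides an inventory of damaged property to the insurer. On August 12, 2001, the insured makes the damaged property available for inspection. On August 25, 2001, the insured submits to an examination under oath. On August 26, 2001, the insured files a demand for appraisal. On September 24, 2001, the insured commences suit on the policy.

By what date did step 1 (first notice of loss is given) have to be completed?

Step 1 runs from March 19, 2001, when the loss occurs. 30 days after March 19, 2001 is April 18, 2001.

April 18, 2001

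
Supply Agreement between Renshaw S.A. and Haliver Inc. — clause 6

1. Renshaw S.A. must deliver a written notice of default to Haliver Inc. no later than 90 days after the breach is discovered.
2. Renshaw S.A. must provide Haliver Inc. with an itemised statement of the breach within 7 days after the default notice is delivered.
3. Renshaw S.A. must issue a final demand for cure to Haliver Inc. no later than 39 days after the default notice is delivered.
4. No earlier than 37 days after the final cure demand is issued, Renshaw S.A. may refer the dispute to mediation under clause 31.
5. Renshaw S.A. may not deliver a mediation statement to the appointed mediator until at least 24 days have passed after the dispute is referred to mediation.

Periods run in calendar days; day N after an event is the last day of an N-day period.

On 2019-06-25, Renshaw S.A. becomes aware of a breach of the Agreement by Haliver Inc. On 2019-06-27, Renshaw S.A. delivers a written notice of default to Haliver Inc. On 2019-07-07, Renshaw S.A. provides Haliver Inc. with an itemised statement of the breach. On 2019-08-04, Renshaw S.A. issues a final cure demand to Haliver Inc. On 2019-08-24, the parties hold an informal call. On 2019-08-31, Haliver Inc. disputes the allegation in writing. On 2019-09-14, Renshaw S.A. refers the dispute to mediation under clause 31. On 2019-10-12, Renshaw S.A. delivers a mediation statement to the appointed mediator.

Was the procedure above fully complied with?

Step 1: 90 days after 2019-06-25 (when the breach is discovered) is 2019-09-23; completed 2019-06-27, before the deadline.
Step 2: 7 days after 2019-06-27 (when the default notice is delivered) is 2019-07-04; not done until 2019-07-07, 3 days after the deadline.

No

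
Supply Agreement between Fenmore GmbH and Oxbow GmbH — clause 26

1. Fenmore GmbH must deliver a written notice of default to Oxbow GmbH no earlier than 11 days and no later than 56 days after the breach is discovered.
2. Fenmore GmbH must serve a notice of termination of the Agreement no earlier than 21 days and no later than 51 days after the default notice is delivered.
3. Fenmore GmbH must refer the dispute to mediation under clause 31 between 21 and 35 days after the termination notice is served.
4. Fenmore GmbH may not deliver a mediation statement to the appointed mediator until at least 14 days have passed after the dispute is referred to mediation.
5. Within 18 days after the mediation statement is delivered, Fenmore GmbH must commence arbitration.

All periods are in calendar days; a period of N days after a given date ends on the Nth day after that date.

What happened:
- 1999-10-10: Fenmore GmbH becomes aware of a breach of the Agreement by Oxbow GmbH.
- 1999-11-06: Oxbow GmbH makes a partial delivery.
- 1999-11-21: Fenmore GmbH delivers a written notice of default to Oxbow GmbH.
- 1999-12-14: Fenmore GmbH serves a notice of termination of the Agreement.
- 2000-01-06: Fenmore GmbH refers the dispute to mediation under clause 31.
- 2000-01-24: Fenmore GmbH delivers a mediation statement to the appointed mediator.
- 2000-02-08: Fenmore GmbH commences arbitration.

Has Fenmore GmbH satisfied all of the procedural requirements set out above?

Yes

(1) the permitted window runs from 1999-10-10 + 11 = 1999-10-21 to 1999-10-10 + 56 = 1999-12-05; done 1999-11-21, which is between those dates.
(2) the permitted window runs from 1999-11-21 + 21 = 1999-12-12 to 1999-11-21 + 51 = 2000-01-11; done 1999-12-14, which is between those dates.
(3) the permitted window runs from 1999-12-14 + 21 = 2000-01-04 to 1999-12-14 + 35 = 2000-01-18; done 2000-01-06 — within the window.
(4) permitted from 2000-01-06 + 14 days = 2000-01-20 onward; done 2000-01-24 — permitted.
(5) due by 2000-01-24 + 18 days = 2000-02-11; 2000-02-08 is within that limit.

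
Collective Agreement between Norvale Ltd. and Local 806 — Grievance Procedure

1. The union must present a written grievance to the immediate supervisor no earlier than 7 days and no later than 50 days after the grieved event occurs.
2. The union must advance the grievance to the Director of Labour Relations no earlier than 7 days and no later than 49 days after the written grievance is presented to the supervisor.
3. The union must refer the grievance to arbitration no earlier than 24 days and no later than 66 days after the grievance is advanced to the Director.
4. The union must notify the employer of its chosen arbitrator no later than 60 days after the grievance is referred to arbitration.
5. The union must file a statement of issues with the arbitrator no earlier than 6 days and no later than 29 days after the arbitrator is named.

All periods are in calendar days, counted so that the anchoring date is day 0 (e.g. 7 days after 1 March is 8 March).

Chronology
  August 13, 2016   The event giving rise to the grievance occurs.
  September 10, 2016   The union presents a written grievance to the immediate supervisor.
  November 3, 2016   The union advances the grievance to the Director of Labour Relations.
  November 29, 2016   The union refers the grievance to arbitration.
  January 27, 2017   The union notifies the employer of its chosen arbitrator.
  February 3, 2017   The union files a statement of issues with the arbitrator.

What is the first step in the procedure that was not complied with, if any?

Step 1: the window is 7–50 days after August 13, 2016 (when the grieved event occurs), so August 20, 2016 through October 2, 2016; done September 10, 2016, which is between those dates.
Step 2: the window is 7–49 days after September 10, 2016 (when the written grievance is presented to the supervisor), so September 17, 2016 through October 29, 2016; November 3, 2016 is 5 days past the end of the window.
That is the first point of non-compliance.

Step 2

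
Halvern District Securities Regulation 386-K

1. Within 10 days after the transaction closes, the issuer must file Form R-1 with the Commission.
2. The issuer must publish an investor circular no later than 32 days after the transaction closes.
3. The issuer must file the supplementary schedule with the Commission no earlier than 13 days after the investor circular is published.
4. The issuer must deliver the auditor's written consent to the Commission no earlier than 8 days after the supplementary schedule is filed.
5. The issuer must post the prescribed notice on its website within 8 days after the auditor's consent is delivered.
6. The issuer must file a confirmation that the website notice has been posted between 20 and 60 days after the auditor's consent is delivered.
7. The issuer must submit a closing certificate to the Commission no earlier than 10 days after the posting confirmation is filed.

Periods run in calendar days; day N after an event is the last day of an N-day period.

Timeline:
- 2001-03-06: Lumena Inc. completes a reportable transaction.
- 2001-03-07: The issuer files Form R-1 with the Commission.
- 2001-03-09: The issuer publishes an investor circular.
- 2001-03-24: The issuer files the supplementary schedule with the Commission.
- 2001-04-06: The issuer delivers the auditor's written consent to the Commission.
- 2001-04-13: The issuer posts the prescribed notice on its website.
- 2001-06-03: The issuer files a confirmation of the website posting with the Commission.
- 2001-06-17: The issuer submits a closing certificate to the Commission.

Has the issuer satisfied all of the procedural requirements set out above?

Step 1: 10 days after 2001-03-06 (when the transaction closes) is 2001-03-16; completed 2001-03-07, before the deadline.
Step 2: 32 days after 2001-03-06 (when the transaction closes) is 2001-04-07; 2001-03-09 is within that limit.
Step 3: the earliest permitted date is 13 days after 2001-03-09 (when the investor circular is published), i.e. 2001-03-22; 2001-03-24 is on or after that date.
Step 4: the earliest permitted date is 8 days after 2001-03-24 (when the supplementary schedule is filed), i.e. 2001-04-01; done 2001-04-06, after the minimum wait.
Step 5: 8 days after 2001-04-06 (when the auditor's consent is delivered) is 2001-04-14; 2001-04-13 is within that limit.
Step 6: the window is 20–60 days after 2001-04-06 (when the auditor's consent is delivered), so 2001-04-26 through 2001-06-05; 2001-06-03 falls inside that range.
Step 7: the earliest permitted date is 10 days after 2001-06-03 (when the posting confirmation is filed), i.e. 2001-06-13; done 2001-06-17 — permitted.

Yes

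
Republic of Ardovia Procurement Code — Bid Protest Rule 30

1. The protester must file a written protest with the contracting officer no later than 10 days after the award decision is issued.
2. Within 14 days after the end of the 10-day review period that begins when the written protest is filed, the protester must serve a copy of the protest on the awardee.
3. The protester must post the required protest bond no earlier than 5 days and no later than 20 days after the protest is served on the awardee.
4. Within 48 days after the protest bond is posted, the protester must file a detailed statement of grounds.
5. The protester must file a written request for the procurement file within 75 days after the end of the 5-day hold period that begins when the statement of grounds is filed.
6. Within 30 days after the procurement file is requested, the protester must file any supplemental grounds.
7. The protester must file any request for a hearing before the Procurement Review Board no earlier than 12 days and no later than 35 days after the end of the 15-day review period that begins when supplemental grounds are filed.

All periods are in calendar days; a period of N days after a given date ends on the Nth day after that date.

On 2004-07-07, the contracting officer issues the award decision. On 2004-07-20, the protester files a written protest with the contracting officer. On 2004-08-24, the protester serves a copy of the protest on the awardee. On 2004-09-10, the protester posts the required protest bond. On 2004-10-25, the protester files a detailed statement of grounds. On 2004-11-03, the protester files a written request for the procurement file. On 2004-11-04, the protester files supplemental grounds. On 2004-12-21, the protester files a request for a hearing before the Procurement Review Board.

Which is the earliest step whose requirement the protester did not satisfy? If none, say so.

Step 1

(1) due by 2004-07-07 + 10 days = 2004-07-17; 2004-07-20 misses that deadline by 3 days.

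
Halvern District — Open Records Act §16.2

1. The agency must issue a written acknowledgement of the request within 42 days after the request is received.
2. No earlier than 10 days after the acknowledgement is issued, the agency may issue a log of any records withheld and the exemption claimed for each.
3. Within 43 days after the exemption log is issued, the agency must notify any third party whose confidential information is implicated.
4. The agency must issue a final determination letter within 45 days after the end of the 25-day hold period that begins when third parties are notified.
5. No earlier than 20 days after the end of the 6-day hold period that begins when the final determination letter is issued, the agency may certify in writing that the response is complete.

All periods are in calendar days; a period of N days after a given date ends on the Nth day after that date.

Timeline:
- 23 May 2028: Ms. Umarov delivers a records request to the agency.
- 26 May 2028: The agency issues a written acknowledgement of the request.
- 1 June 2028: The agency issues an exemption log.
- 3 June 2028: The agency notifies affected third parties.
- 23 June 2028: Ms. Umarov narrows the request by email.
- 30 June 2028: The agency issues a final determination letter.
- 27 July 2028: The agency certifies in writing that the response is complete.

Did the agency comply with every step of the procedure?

Step 1: 42 days after 23 May 2028 (when the request is received) is 4 July 2028; completed 26 May 2028, before the deadline.
Step 2: the earliest permitted date is 10 days after 26 May 2028 (when the acknowledgement is issued), i.e. 5 June 2028; 1 June 2028 is 4 days before the earliest permitted date.
The analysis stops there.

No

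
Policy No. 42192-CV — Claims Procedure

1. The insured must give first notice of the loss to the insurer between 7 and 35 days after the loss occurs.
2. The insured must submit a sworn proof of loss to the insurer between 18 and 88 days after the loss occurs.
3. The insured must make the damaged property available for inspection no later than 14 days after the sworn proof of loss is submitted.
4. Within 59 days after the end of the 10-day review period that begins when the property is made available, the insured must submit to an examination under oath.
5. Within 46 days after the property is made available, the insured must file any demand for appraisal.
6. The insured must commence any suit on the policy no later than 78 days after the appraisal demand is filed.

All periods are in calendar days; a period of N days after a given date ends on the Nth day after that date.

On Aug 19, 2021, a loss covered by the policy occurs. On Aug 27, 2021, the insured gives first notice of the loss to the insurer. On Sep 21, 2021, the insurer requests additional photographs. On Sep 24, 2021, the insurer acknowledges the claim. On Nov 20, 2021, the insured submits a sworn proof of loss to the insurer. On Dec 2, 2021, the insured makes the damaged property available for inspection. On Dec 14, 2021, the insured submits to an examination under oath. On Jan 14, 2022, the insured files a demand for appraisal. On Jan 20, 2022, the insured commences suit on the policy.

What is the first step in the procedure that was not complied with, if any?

Step 1 — 7 and 35 days from Aug 19, 2021 (when the loss occurs) are Aug 26, 2021 and Sep 23, 2021 respectively; Aug 27, 2021 falls inside that range.
Step 2 — 18 and 88 days from Aug 19, 2021 (when the loss occurs) are Sep 6, 2021 and Nov 15, 2021 respectively; done Nov 20, 2021 — 5 days after the window closed.

Step 2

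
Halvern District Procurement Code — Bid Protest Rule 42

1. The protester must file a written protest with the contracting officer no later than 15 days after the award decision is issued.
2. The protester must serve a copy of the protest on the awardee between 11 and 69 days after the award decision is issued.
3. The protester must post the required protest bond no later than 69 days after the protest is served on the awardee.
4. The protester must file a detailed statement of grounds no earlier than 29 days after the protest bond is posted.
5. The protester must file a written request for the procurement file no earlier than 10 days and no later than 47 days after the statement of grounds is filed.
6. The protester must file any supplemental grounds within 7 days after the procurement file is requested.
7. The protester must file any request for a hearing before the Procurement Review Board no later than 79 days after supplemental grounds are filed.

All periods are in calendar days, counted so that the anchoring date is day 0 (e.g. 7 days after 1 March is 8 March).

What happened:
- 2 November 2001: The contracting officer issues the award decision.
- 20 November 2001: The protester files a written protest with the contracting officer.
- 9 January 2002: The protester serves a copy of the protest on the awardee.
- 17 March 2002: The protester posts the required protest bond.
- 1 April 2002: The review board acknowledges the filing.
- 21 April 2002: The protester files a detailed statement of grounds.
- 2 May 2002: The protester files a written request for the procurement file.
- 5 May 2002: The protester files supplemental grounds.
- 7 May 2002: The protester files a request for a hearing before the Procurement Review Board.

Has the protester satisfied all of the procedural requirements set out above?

(1) due by 2 November 2001 + 15 days = 17 November 2001; 20 November 2001 misses that deadline by 3 days.
That is the first point of non-compliance.

No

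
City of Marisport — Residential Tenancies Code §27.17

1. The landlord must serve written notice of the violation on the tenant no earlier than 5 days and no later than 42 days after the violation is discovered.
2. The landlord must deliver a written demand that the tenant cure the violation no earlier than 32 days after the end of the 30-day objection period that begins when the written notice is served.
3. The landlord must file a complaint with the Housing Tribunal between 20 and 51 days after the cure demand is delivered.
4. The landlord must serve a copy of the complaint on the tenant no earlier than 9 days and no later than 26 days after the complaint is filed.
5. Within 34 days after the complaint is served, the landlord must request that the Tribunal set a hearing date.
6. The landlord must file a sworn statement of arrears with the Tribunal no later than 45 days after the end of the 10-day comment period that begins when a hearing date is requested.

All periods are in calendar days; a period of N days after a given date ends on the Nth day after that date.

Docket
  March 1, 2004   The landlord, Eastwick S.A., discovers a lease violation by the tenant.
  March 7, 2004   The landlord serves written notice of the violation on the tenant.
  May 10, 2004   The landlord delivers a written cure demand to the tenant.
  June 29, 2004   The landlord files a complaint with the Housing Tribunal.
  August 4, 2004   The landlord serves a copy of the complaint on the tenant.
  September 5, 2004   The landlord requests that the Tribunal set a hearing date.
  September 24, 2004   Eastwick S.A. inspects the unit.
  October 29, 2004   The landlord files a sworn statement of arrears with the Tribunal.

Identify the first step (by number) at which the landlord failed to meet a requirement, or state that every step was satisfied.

(1) the permitted window runs from March 1, 2004 + 5 = March 6, 2004 to March 1, 2004 + 42 = April 12, 2004; done March 7, 2004 — within the window.
(2) permitted from April 6, 2004 + 32 days = May 8, 2004 onward; May 10, 2004 is on or after that date.
(3) the permitted window runs from May 10, 2004 + 20 = May 30, 2004 to May 10, 2004 + 51 = June 30, 2004; June 29, 2004 falls inside that range.
(4) the permitted window runs from June 29, 2004 + 9 = July 8, 2004 to June 29, 2004 + 26 = July 25, 2004; done August 4, 2004 — 10 days after the window closed.
Later steps need not be reached.

Step 4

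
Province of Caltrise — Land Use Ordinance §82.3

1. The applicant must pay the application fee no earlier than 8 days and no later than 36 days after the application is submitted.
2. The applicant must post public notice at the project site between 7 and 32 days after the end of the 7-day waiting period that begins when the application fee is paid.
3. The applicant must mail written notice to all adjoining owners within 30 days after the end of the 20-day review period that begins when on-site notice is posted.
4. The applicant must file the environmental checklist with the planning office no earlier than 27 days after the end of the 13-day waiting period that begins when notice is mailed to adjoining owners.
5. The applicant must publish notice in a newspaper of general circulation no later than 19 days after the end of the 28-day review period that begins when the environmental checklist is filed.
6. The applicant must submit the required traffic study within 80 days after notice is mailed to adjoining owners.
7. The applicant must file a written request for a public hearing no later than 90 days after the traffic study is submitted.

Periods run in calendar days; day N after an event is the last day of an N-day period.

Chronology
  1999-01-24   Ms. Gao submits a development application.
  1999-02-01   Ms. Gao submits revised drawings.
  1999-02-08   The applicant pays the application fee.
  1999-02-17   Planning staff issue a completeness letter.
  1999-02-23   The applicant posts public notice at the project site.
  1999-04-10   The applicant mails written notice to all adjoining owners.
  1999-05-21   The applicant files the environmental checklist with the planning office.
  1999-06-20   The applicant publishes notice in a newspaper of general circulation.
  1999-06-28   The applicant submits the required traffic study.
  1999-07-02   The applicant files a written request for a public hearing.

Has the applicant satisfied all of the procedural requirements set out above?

Yes

Step 1: the window is 8–36 days after 1999-01-24 (when the application is submitted), so 1999-02-01 through 1999-03-01; 1999-02-08 falls inside that range.
Step 2: the window is 7–32 days after 1999-02-15 (end of the 7-day waiting period, which began when the application fee is paid on 1999-02-08), so 1999-02-22 through 1999-03-19; done 1999-02-23, which is between those dates.
Step 3: 30 days after 1999-03-15 (end of the 20-day review period, which began when on-site notice is posted on 1999-02-23) is 1999-04-14; completed 1999-04-10, before the deadline.
Step 4: the earliest permitted date is 27 days after 1999-04-23 (end of the 13-day waiting period, which began when notice is mailed to adjoining owners on 1999-04-10), i.e. 1999-05-20; 1999-05-21 is on or after that date.
Step 5: 19 days after 1999-06-18 (end of the 28-day review period, which began when the environmental checklist is filed on 1999-05-21) is 1999-07-07; completed 1999-06-20, before the deadline.
Step 6: 80 days after 1999-04-10 (when notice is mailed to adjoining owners) is 1999-06-29; completed 1999-06-28, before the deadline.
Step 7: 90 days after 1999-06-28 (when the traffic study is submitted) is 1999-09-26; completed 1999-07-02, before the deadline.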